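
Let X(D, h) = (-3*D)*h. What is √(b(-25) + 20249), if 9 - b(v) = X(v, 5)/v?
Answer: √20273 ≈ 142.38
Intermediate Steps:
X(D, h) = -3*D*h
b(v) = 24 (b(v) = 9 - (-3*v*5)/v = 9 - (-15*v)/v = 9 - 1*(-15) = 9 + 15 = 24)
√(b(-25) + 20249) = √(24 + 20249) = √20273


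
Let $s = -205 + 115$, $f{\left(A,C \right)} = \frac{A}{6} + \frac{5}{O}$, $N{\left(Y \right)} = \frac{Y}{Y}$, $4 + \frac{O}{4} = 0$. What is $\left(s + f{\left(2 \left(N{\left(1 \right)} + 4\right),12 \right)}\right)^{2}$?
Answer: $\frac{18105025}{2304} \approx 7858.1$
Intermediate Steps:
$O = -16$ ($O = -16 + 4 \cdot 0 = -16 + 0 = -16$)
$N{\left(Y \right)} = 1$
$f{\left(A,C \right)} = - \frac{5}{16} + \frac{A}{6}$ ($f{\left(A,C \right)} = \frac{A}{6} + \frac{5}{-16} = A \frac{1}{6} + 5 \left(- \frac{1}{16}\right) = \frac{A}{6} - \frac{5}{16} = - \frac{5}{16} + \frac{A}{6}$)
$s = -90$
$\left(s + f{\left(2 \left(N{\left(1 \right)} + 4\right),12 \right)}\right)^{2} = \left(-90 - \left(\frac{5}{16} - \frac{2 \left(1 + 4\right)}{6}\right)\right)^{2} = \left(-90 - \left(\frac{5}{16} - \frac{2 \cdot 5}{6}\right)\right)^{2} = \left(-90 + \left(- \frac{5}{16} + \frac{1}{6} \cdot 10\right)\right)^{2} = \left(-90 + \left(- \frac{5}{16} + \frac{5}{3}\right)\right)^{2} = \left(-90 + \frac{65}{48}\right)^{2} = \left(- \frac{4255}{48}\right)^{2} = \frac{18105025}{2304}$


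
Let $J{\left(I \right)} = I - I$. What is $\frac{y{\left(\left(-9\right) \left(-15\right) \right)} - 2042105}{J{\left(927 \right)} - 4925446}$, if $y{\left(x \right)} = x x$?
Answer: $\frac{53260}{129617} \approx 0.4109$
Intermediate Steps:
$J{\left(I \right)} = 0$
$y{\left(x \right)} = x^{2}$
$\frac{y{\left(\left(-9\right) \left(-15\right) \right)} - 2042105}{J{\left(927 \right)} - 4925446} = \frac{\left(\left(-9\right) \left(-15\right)\right)^{2} - 2042105}{0 - 4925446} = \frac{135^{2} - 2042105}{-4925446} = \left(18225 - 2042105\right) \left(- \frac{1}{4925446}\right) = \left(-2023880\right) \left(- \frac{1}{4925446}\right) = \frac{53260}{129617}$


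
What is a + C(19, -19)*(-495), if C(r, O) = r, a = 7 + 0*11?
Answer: -9398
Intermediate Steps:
a = 7 (a = 7 + 0 = 7)
a + C(19, -19)*(-495) = 7 + 19*(-495) = 7 - 9405 = -9398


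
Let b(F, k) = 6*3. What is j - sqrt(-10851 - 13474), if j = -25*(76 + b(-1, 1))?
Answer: -2350 - 5*I*sqrt(973) ≈ -2350.0 - 155.96*I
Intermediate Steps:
b(F, k) = 18
j = -2350 (j = -25*(76 + 18) = -25*94 = -2350)
j - sqrt(-10851 - 13474) = -2350 - sqrt(-10851 - 13474) = -2350 - sqrt(-24325) = -2350 - 5*I*sqrt(973)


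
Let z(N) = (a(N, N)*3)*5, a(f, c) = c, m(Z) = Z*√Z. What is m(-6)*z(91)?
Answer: -8190*I*√6 ≈ -20061.0*I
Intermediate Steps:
m(Z) = Z^(3/2)
z(N) = 15*N (z(N) = (N*3)*5 = (3*N)*5 = 15*N)
m(-6)*z(91) = (-6)^(3/2)*(15*91) = -6*I*√6*1365 = -8190*I*√6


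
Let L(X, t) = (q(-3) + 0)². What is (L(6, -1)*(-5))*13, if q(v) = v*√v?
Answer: 1755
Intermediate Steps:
q(v) = v^(3/2)
L(X, t) = -27 (L(X, t) = ((-3)^(3/2) + 0)² = (-3*I*√3 + 0)² = (-3*I*√3)² = -27)
(L(6, -1)*(-5))*13 = -27*(-5)*13 = 135*13 = 1755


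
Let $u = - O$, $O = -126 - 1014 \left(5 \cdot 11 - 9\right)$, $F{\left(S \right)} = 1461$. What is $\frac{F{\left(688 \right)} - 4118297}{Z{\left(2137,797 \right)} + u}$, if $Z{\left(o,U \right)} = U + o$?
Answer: $- \frac{1029209}{12426} \approx -82.827$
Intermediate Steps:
$O = -46770$ ($O = -126 - 1014 \left(55 - 9\right) = -126 - 46644 = -46770$)
$u = 46770$ ($u = \left(-1\right) \left(-46770\right) = 46770$)
$\frac{F{\left(688 \right)} - 4118297}{Z{\left(2137,797 \right)} + u} = \frac{1461 - 4118297}{\left(797 + 2137\right) + 46770} = - \frac{4116836}{2934 + 46770} = - \frac{4116836}{49704} = \left(-4116836\right) \frac{1}{49704} = - \frac{1029209}{12426}$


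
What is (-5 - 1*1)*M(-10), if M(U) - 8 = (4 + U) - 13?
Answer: 66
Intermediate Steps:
M(U) = -1 + U (M(U) = 8 + ((4 + U) - 13) = 8 + (-9 + U) = -1 + U)
(-5 - 1*1)*M(-10) = (-5 - 1*1)*(-1 - 10) = (-5 - 1)*(-11) = -6*(-11) = 66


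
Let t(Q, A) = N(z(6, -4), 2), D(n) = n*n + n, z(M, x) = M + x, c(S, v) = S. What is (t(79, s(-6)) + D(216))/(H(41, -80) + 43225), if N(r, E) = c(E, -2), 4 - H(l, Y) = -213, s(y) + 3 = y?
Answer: 23437/21721 ≈ 1.0790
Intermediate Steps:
s(y) = -3 + y
H(l, Y) = 217 (H(l, Y) = 4 - 1*(-213) = 4 + 213 = 217)
N(r, E) = E
D(n) = n + n² (D(n) = n² + n = n + n²)
t(Q, A) = 2
(t(79, s(-6)) + D(216))/(H(41, -80) + 43225) = (2 + 216*(1 + 216))/(217 + 43225) = (2 + 216*217)/43442 = (2 + 46872)*(1/43442) = 46874*(1/43442) = 23437/21721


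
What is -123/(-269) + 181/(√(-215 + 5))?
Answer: 123/269 - 181*I*√210/210 ≈ 0.45725 - 12.49*I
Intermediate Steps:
-123/(-269) + 181/(√(-215 + 5)) = -123*(-1/269) + 181/(√(-210)) = 123/269 + 181/((I*√210)) = 123/269 + 181*(-I*√210/210) = 123/269 - 181*I*√210/210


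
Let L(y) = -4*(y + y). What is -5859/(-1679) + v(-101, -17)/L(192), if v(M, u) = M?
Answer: 9169003/2578944 ≈ 3.5553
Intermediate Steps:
L(y) = -8*y
-5859/(-1679) + v(-101, -17)/L(192) = -5859/(-1679) - 101/((-8*192)) = -5859*(-1/1679) - 101/(-1536) = 5859/1679 - 101*(-1/1536) = 5859/1679 + 101/1536 = 9169003/2578944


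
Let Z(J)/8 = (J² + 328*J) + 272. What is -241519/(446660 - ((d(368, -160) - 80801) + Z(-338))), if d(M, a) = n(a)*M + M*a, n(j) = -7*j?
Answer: -241519/144965 ≈ -1.6660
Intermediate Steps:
Z(J) = 2176 + 8*J² + 2624*J (Z(J) = 8*((J² + 328*J) + 272) = 8*(272 + J² + 328*J) = 2176 + 8*J² + 2624*J)
d(M, a) = -6*M*a (d(M, a) = (-7*a)*M + M*a = -7*M*a + M*a = -6*M*a)
-241519/(446660 - ((d(368, -160) - 80801) + Z(-338))) = -241519/(446660 - ((-6*368*(-160) - 80801) + (2176 + 8*(-338)² + 2624*(-338)))) = -241519/(446660 - ((353280 - 80801) + (2176 + 8*114244 - 886912))) = -241519/(446660 - (272479 + (2176 + 913952 - 886912))) = -241519/(446660 - (272479 + 29216)) = -241519/(446660 - 1*301695) = -241519/(446660 - 301695) = -241519/144965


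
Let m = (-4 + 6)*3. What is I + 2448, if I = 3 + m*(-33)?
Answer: 2253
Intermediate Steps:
m = 6 (m = 2*3 = 6)
I = -195 (I = 3 + 6*(-33) = 3 - 198 = -195)
I + 2448 = -195 + 2448 = 2253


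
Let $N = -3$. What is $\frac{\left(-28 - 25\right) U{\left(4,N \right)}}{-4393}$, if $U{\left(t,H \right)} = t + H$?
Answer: $\frac{53}{4393} \approx 0.012065$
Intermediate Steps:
$U{\left(t,H \right)} = H + t$
$\frac{\left(-28 - 25\right) U{\left(4,N \right)}}{-4393} = \frac{\left(-28 - 25\right) \left(-3 + 4\right)}{-4393} = \left(-53\right) 1 \left(- \frac{1}{4393}\right) = \left(-53\right) \left(- \frac{1}{4393}\right) = \frac{53}{4393}$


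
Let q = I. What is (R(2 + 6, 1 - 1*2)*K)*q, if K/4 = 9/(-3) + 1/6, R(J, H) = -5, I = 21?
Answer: 1190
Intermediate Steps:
q = 21
K = -34/3 (K = 4*(9/(-3) + 1/6) = 4*(9*(-1/3) + 1*(1/6)) = 4*(-3 + 1/6) = 4*(-17/6) = -34/3 ≈ -11.333)
(R(2 + 6, 1 - 1*2)*K)*q = -5*(-34/3)*21 = (170/3)*21 = 1190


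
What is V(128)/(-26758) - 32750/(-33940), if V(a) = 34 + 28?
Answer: 43711011/45408326 ≈ 0.96262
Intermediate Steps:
V(a) = 62
V(128)/(-26758) - 32750/(-33940) = 62/(-26758) - 32750/(-33940) = 62*(-1/26758) - 32750*(-1/33940) = -31/13379 + 3275/3394 = 43711011/45408326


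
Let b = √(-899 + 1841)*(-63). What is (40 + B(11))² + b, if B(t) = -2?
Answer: 1444 - 63*√942 ≈ -489.60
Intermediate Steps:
b = -63*√942 (b = √942*(-63) = -63*√942 ≈ -1933.6)
(40 + B(11))² + b = (40 - 2)² - 63*√942 = 38² - 63*√942 = 1444 - 63*√942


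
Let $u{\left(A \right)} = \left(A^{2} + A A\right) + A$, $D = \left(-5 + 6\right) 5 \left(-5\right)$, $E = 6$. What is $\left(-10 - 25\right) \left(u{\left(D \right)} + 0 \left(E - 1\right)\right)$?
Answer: $-42875$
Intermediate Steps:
$D = -25$ ($D = 1 \left(-25\right) = -25$)
$u{\left(A \right)} = A + 2 A^{2}$ ($u{\left(A \right)} = \left(A^{2} + A^{2}\right) + A = 2 A^{2} + A = A + 2 A^{2}$)
$\left(-10 - 25\right) \left(u{\left(D \right)} + 0 \left(E - 1\right)\right) = \left(-10 - 25\right) \left(- 25 \left(1 + 2 \left(-25\right)\right) + 0 \left(6 - 1\right)\right) = \left(-10 - 25\right) \left(- 25 \left(1 - 50\right) + 0 \cdot 5\right) = - 35 \left(\left(-25\right) \left(-49\right) + 0\right) = - 35 \left(1225 + 0\right) = \left(-35\right) 1225 = -42875$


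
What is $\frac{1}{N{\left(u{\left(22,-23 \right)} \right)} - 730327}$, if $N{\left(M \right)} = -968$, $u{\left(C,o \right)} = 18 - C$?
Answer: $- \frac{1}{731295} \approx -1.3674 \cdot 10^{-6}$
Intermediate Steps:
$\frac{1}{N{\left(u{\left(22,-23 \right)} \right)} - 730327} = \frac{1}{-968 - 730327} = \frac{1}{-731295} = - \frac{1}{731295}$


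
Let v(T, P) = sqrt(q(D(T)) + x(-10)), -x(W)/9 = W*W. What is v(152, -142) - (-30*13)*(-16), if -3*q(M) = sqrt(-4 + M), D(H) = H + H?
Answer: -6240 + I*sqrt(8100 + 30*sqrt(3))/3 ≈ -6240.0 + 30.096*I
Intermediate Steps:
D(H) = 2*H
x(W) = -9*W**2 (x(W) = -9*W*W = -9*W**2)
q(M) = -sqrt(-4 + M)/3
v(T, P) = sqrt(-900 - sqrt(-4 + 2*T)/3) (v(T, P) = sqrt(-sqrt(-4 + 2*T)/3 - 9*(-10)**2) = sqrt(-sqrt(-4 + 2*T)/3 - 9*100) = sqrt(-sqrt(-4 + 2*T)/3 - 900) = sqrt(-900 - sqrt(-4 + 2*T)/3))
v(152, -142) - (-30*13)*(-16) = sqrt(-8100 - 3*sqrt(2)*sqrt(-2 + 152))/3 - (-30*13)*(-16) = sqrt(-8100 - 3*sqrt(2)*sqrt(150))/3 - (-390)*(-16) = sqrt(-8100 - 3*sqrt(2)*5*sqrt(6))/3 - 1*6240 = sqrt(-8100 - 30*sqrt(3))/3 - 6240 = -6240 + sqrt(-8100 - 30*sqrt(3))/3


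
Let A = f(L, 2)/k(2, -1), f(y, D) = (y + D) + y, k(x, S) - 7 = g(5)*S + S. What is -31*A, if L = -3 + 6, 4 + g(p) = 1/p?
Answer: -1240/49 ≈ -25.306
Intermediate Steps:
g(p) = -4 + 1/p
k(x, S) = 7 - 14*S/5 (k(x, S) = 7 + ((-4 + 1/5)*S + S) = 7 + (-19*S/5 + S) = 7 - 14*S/5)
L = 3
f(y, D) = D + 2*y (f(y, D) = (D + y) + y = D + 2*y)
A = 40/49 (A = (2 + 2*3)/(7 - 14/5*(-1)) = (2 + 6)/(7 + 14/5) = 8/(49/5) = 8*(5/49) = 40/49 ≈ 0.81633)
-31*A = -31*40/49 = -1240/49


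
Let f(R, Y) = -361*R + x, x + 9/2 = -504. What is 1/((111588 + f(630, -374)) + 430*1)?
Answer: -2/231841 ≈ -8.6266e-6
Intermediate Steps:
x = -1017/2 (x = -9/2 - 504 = -1017/2 ≈ -508.50)
f(R, Y) = -1017/2 - 361*R (f(R, Y) = -361*R - 1017/2 = -1017/2 - 361*R)
1/((111588 + f(630, -374)) + 430*1) = 1/((111588 + (-1017/2 - 361*630)) + 430*1) = 1/((111588 + (-1017/2 - 227430)) + 430) = 1/((111588 - 455877/2) + 430) = 1/(-232701/2 + 430) = 1/(-231841/2) = -2/231841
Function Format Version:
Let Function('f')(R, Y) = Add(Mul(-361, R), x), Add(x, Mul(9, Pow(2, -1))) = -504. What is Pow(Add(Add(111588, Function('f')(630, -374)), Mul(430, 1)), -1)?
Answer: Rational(-2, 231841) ≈ -8.6266e-6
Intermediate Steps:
x = Rational(-1017, 2) (x = Add(Rational(-9, 2), -504) = Rational(-1017, 2) ≈ -508.50)
Function('f')(R, Y) = Add(Rational(-1017, 2), Mul(-361, R)) (Function('f')(R, Y) = Add(Mul(-361, R), Rational(-1017, 2)) = Add(Rational(-1017, 2), Mul(-361, R)))
Pow(Add(Add(111588, Function('f')(630, -374)), Mul(430, 1)), -1) = Pow(Add(Add(111588, Add(Rational(-1017, 2), Mul(-361, 630))), Mul(430, 1)), -1) = Pow(Add(Add(111588, Add(Rational(-1017, 2), -227430)), 430), -1) = Pow(Add(Add(111588, Rational(-455877, 2)), 430), -1) = Pow(Add(Rational(-232701, 2), 430), -1) = Pow(Rational(-231841, 2), -1) = Rational(-2, 231841)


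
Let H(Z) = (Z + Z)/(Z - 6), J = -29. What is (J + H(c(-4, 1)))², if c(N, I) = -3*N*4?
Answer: 34969/49 ≈ 713.65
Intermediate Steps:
c(N, I) = -12*N
H(Z) = 2*Z/(-6 + Z) (H(Z) = (2*Z)/(-6 + Z) = 2*Z/(-6 + Z))
(J + H(c(-4, 1)))² = (-29 + 2*(-12*(-4))/(-6 - 12*(-4)))² = (-29 + 2*48/(-6 + 48))² = (-29 + 2*48/42)² = (-29 + 2*48*(1/42))² = (-29 + 16/7)² = (-187/7)² = 34969/49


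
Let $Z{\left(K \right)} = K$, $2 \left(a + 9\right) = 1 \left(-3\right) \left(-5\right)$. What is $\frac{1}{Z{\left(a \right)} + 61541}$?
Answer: $\frac{2}{123079} \approx 1.625 \cdot 10^{-5}$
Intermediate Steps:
$a = - \frac{3}{2}$ ($a = -9 + \frac{1 \left(-3\right) \left(-5\right)}{2} = -9 + \frac{\left(-3\right) \left(-5\right)}{2} = -9 + \frac{1}{2} \cdot 15 = -9 + \frac{15}{2} = - \frac{3}{2} \approx -1.5$)
$\frac{1}{Z{\left(a \right)} + 61541} = \frac{1}{- \frac{3}{2} + 61541} = \frac{1}{\frac{123079}{2}} = \frac{2}{123079}$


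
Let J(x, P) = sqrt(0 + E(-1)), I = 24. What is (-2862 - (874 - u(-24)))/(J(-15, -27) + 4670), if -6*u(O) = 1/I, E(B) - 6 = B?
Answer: -251238995/314048088 + 107597*sqrt(5)/628096176 ≈ -0.79962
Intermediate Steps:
E(B) = 6 + B
u(O) = -1/144 (u(O) = -1/6/24 = -1/6*1/24 = -1/144)
J(x, P) = sqrt(5) (J(x, P) = sqrt(0 + (6 - 1)) = sqrt(0 + 5) = sqrt(5))
(-2862 - (874 - u(-24)))/(J(-15, -27) + 4670) = (-2862 - (874 - 1*(-1/144)))/(sqrt(5) + 4670) = (-2862 - (874 + 1/144))/(4670 + sqrt(5)) = (-2862 - 1*125857/144)/(4670 + sqrt(5)) = (-2862 - 125857/144)/(4670 + sqrt(5)) = -537985/(144*(4670 + sqrt(5)))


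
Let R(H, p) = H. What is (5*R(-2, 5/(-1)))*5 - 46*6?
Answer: -326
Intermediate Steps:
(5*R(-2, 5/(-1)))*5 - 46*6 = (5*(-2))*5 - 46*6 = -10*5 - 276 = -50 - 276 = -326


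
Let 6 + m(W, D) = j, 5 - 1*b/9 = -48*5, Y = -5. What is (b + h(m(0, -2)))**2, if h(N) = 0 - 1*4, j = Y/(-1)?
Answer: 4844401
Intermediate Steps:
b = 2205 (b = 45 - (-432)*5 = 45 - 9*(-240) = 45 + 2160 = 2205)
j = 5 (j = -5/(-1) = -5*(-1) = 5)
m(W, D) = -1 (m(W, D) = -6 + 5 = -1)
h(N) = -4 (h(N) = 0 - 4 = -4)
(b + h(m(0, -2)))**2 = (2205 - 4)**2 = 2201**2 = 4844401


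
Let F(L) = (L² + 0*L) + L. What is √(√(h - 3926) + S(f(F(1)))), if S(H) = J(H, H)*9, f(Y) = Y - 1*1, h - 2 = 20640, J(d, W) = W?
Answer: √(9 + 2*√4179) ≈ 11.760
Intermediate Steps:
F(L) = L + L² (F(L) = (L² + 0) + L = L² + L = L + L²)
h = 20642 (h = 2 + 20640 = 20642)
f(Y) = -1 + Y (f(Y) = Y - 1 = -1 + Y)
S(H) = 9*H (S(H) = H*9 = 9*H)
√(√(h - 3926) + S(f(F(1)))) = √(√(20642 - 3926) + 9*(-1 + 1*(1 + 1))) = √(√16716 + 9*(-1 + 1*2)) = √(2*√4179 + 9*(-1 + 2)) = √(2*√4179 + 9*1) = √(2*√4179 + 9) = √(9 + 2*√4179)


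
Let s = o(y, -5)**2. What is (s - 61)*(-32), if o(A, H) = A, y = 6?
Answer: 800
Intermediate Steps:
s = 36 (s = 6**2 = 36)
(s - 61)*(-32) = (36 - 61)*(-32) = -25*(-32) = 800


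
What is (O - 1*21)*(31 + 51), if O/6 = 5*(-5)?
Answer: -14022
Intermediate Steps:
O = -150 (O = 6*(5*(-5)) = 6*(-25) = -150)
(O - 1*21)*(31 + 51) = (-150 - 1*21)*(31 + 51) = (-150 - 21)*82 = -171*82 = -14022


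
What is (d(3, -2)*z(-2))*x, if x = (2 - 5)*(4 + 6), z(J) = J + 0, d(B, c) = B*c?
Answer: -360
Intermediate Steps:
z(J) = J
x = -30 (x = -3*10 = -30)
(d(3, -2)*z(-2))*x = ((3*(-2))*(-2))*(-30) = -6*(-2)*(-30) = 12*(-30) = -360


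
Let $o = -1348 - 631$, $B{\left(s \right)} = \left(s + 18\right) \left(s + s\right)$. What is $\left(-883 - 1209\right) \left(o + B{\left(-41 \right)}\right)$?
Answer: $194556$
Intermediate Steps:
$B{\left(s \right)} = 2 s \left(18 + s\right)$ ($B{\left(s \right)} = \left(18 + s\right) 2 s = 2 s \left(18 + s\right)$)
$o = -1979$
$\left(-883 - 1209\right) \left(o + B{\left(-41 \right)}\right) = \left(-883 - 1209\right) \left(-1979 + 2 \left(-41\right) \left(18 - 41\right)\right) = - 2092 \left(-1979 + 2 \left(-41\right) \left(-23\right)\right) = - 2092 \left(-1979 + 1886\right) = \left(-2092\right) \left(-93\right) = 194556$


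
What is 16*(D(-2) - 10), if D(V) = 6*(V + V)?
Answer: -544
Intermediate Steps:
D(V) = 12*V (D(V) = 6*(2*V) = 12*V)
16*(D(-2) - 10) = 16*(12*(-2) - 10) = 16*(-24 - 10) = 16*(-34) = -544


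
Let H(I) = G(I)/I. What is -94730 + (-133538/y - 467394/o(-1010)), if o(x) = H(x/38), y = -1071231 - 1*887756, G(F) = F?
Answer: -1101193474850/1958987 ≈ -5.6212e+5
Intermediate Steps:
y = -1958987 (y = -1071231 - 887756 = -1958987)
H(I) = 1 (H(I) = I/I = 1)
o(x) = 1
-94730 + (-133538/y - 467394/o(-1010)) = -94730 + (-133538/(-1958987) - 467394/1) = -94730 + (-133538*(-1/1958987) - 467394*1) = -94730 + (133538/1958987 - 467394) = -94730 - 915618636340/1958987 = -1101193474850/1958987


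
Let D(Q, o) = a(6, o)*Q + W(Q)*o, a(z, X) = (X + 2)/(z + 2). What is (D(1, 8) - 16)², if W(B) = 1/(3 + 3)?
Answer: 25921/144 ≈ 180.01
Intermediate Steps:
a(z, X) = (2 + X)/(2 + z)
W(B) = ⅙ (W(B) = 1/6 = ⅙)
D(Q, o) = o/6 + Q*(¼ + o/8) (D(Q, o) = ((2 + o)/(2 + 6))*Q + o/6 = ((2 + o)/8)*Q + o/6 = (¼ + o/8)*Q + o/6 = Q*(¼ + o/8) + o/6 = o/6 + Q*(¼ + o/8))
(D(1, 8) - 16)² = (((⅙)*8 + (⅛)*1*(2 + 8)) - 16)² = ((4/3 + (⅛)*1*10) - 16)² = ((4/3 + 5/4) - 16)² = (31/12 - 16)² = (-161/12)² = 25921/144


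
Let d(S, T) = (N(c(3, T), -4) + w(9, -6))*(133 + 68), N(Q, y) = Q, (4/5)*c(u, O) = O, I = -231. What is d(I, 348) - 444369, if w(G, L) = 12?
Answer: -354522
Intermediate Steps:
c(u, O) = 5*O/4
d(S, T) = 2412 + 1005*T/4 (d(S, T) = (5*T/4 + 12)*(133 + 68) = (12 + 5*T/4)*201 = 2412 + 1005*T/4)
d(I, 348) - 444369 = (2412 + (1005/4)*348) - 444369 = (2412 + 87435) - 444369 = 89847 - 444369 = -354522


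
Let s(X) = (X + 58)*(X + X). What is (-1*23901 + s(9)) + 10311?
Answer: -12384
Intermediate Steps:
s(X) = 2*X*(58 + X) (s(X) = (58 + X)*(2*X) = 2*X*(58 + X))
(-1*23901 + s(9)) + 10311 = (-1*23901 + 2*9*(58 + 9)) + 10311 = (-23901 + 2*9*67) + 10311 = (-23901 + 1206) + 10311 = -22695 + 10311 = -12384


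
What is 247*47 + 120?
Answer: 11729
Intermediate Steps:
247*47 + 120 = 11609 + 120 = 11729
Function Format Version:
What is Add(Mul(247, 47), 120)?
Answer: 11729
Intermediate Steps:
Add(Mul(247, 47), 120) = Add(11609, 120) = 11729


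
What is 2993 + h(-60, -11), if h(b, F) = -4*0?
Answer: 2993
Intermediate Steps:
h(b, F) = 0
2993 + h(-60, -11) = 2993 + 0 = 2993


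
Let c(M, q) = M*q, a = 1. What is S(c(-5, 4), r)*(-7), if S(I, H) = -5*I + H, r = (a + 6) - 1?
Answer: -742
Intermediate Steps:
r = 6 (r = (1 + 6) - 1 = 7 - 1 = 6)
S(I, H) = H - 5*I
S(c(-5, 4), r)*(-7) = (6 - (-25)*4)*(-7) = (6 - 5*(-20))*(-7) = (6 + 100)*(-7) = 106*(-7) = -742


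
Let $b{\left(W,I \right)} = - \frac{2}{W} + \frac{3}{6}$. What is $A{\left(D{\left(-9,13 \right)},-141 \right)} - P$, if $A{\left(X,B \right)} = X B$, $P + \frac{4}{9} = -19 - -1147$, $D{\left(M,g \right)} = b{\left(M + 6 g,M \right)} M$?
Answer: $- \frac{219353}{414} \approx -529.84$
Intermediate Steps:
$b{\left(W,I \right)} = \frac{1}{2} - \frac{2}{W}$ ($b{\left(W,I \right)} = - \frac{2}{W} + 3 \cdot \frac{1}{6} = - \frac{2}{W} + \frac{1}{2} = \frac{1}{2} - \frac{2}{W}$)
$D{\left(M,g \right)} = \frac{M \left(-4 + M + 6 g\right)}{2 \left(M + 6 g\right)}$ ($D{\left(M,g \right)} = \frac{-4 + \left(M + 6 g\right)}{2 \left(M + 6 g\right)} M = \frac{-4 + M + 6 g}{2 \left(M + 6 g\right)} M = \frac{M \left(-4 + M + 6 g\right)}{2 \left(M + 6 g\right)}$)
$P = \frac{10148}{9}$ ($P = - \frac{4}{9} - -1128 = - \frac{4}{9} + \left(-19 + 1147\right) = - \frac{4}{9} + 1128 = \frac{10148}{9} \approx 1127.6$)
$A{\left(X,B \right)} = B X$
$A{\left(D{\left(-9,13 \right)},-141 \right)} - P = - 141 \cdot \frac{1}{2} \left(-9\right) \frac{1}{-9 + 6 \cdot 13} \left(-4 - 9 + 6 \cdot 13\right) - \frac{10148}{9} = - 141 \cdot \frac{1}{2} \left(-9\right) \frac{1}{-9 + 78} \left(-4 - 9 + 78\right) - \frac{10148}{9} = - 141 \cdot \frac{1}{2} \left(-9\right) \frac{1}{69} \cdot 65 - \frac{10148}{9} = \left(-141\right) \left(- \frac{195}{46}\right) - \frac{10148}{9} = \frac{27495}{46} - \frac{10148}{9} = - \frac{219353}{414}$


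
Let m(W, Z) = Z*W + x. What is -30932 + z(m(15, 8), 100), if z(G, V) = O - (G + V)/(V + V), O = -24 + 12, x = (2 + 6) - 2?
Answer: -3094513/100 ≈ -30945.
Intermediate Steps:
x = 6 (x = 8 - 2 = 6)
m(W, Z) = 6 + W*Z (m(W, Z) = Z*W + 6 = W*Z + 6 = 6 + W*Z)
O = -12
z(G, V) = -12 - (G + V)/(2*V) (z(G, V) = -12 - (G + V)/(V + V) = -12 - (G + V)/(2*V))
-30932 + z(m(15, 8), 100) = -30932 + (½)*(-(6 + 15*8) - 25*100)/100 = -30932 + (½)*(1/100)*(-(6 + 120) - 2500) = -30932 + (½)*(1/100)*(-1*126 - 2500) = -30932 + (½)*(1/100)*(-126 - 2500) = -30932 + (½)*(1/100)*(-2626) = -30932 - 1313/100 = -3094513/100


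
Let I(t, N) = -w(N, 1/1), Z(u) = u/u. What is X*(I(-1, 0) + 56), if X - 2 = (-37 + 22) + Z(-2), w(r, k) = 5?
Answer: -612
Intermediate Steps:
Z(u) = 1
X = -12 (X = 2 + ((-37 + 22) + 1) = 2 + (-15 + 1) = 2 - 14 = -12)
I(t, N) = -5 (I(t, N) = -1*5 = -5)
X*(I(-1, 0) + 56) = -12*(-5 + 56) = -12*51 = -612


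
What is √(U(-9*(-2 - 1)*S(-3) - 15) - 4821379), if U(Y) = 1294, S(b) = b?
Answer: 3*I*√535565 ≈ 2195.5*I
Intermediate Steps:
√(U(-9*(-2 - 1)*S(-3) - 15) - 4821379) = √(1294 - 4821379) = √(-4820085) = 3*I*√535565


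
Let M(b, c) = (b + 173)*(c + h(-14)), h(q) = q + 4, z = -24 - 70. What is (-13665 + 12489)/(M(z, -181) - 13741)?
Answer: 196/4805 ≈ 0.040791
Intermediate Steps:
z = -94
h(q) = 4 + q
M(b, c) = (-10 + c)*(173 + b) (M(b, c) = (b + 173)*(c + (4 - 14)) = (173 + b)*(c - 10) = (173 + b)*(-10 + c) = (-10 + c)*(173 + b))
(-13665 + 12489)/(M(z, -181) - 13741) = (-13665 + 12489)/((-1730 - 10*(-94) + 173*(-181) - 94*(-181)) - 13741) = -1176/((-1730 + 940 - 31313 + 17014) - 13741) = -1176/(-15089 - 13741) = -1176/(-28830) = -1176*(-1/28830) = 196/4805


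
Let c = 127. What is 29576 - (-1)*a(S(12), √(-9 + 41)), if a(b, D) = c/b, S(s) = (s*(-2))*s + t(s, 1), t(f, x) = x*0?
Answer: 8517761/288 ≈ 29576.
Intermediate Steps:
t(f, x) = 0
S(s) = -2*s² (S(s) = (s*(-2))*s + 0 = (-2*s)*s + 0 = -2*s² + 0 = -2*s²)
a(b, D) = 127/b
29576 - (-1)*a(S(12), √(-9 + 41)) = 29576 - (-1)*127/((-2*12²)) = 29576 - (-1)*127/((-2*144)) = 29576 - (-1)*127/(-288) = 29576 - (-1)*127*(-1/288) = 29576 - (-1)*(-127)/288 = 29576 - 1*127/288 = 29576 - 127/288 = 8517761/288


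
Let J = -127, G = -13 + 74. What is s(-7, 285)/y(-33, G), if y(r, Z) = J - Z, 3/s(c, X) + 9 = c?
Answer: 3/3008 ≈ 0.00099734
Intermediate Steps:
G = 61
s(c, X) = 3/(-9 + c)
y(r, Z) = -127 - Z
s(-7, 285)/y(-33, G) = (3/(-9 - 7))/(-127 - 1*61) = (3/(-16))/(-127 - 61) = (3*(-1/16))/(-188) = -3/16*(-1/188) = 3/3008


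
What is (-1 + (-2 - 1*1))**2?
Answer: 16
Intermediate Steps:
(-1 + (-2 - 1*1))**2 = (-1 + (-2 - 1))**2 = (-1 - 3)**2 = (-4)**2 = 16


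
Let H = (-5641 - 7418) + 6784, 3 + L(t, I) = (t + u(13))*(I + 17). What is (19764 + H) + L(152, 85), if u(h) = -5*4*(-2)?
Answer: 33070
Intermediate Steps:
u(h) = 40 (u(h) = -20*(-2) = 40)
L(t, I) = -3 + (17 + I)*(40 + t) (L(t, I) = -3 + (t + 40)*(I + 17) = -3 + (40 + t)*(17 + I) = -3 + (17 + I)*(40 + t))
H = -6275 (H = -13059 + 6784 = -6275)
(19764 + H) + L(152, 85) = (19764 - 6275) + (677 + 17*152 + 40*85 + 85*152) = 13489 + (677 + 2584 + 3400 + 12920) = 13489 + 19581 = 33070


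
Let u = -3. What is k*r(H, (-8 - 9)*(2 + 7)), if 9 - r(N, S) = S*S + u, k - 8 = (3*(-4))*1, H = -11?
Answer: 93588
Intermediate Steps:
k = -4 (k = 8 + (3*(-4))*1 = 8 - 12*1 = 8 - 12 = -4)
r(N, S) = 12 - S² (r(N, S) = 9 - (S*S - 3) = 9 - (S² - 3) = 9 - (-3 + S²) = 9 + (3 - S²) = 12 - S²)
k*r(H, (-8 - 9)*(2 + 7)) = -4*(12 - ((-8 - 9)*(2 + 7))²) = -4*(12 - (-17*9)²) = -4*(12 - 1*(-153)²) = -4*(12 - 1*23409) = -4*(12 - 23409) = -4*(-23397) = 93588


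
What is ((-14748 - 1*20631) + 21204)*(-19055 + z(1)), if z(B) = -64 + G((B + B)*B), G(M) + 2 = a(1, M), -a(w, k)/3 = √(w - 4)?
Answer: 271040175 + 42525*I*√3 ≈ 2.7104e+8 + 73656.0*I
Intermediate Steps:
a(w, k) = -3*√(-4 + w) (a(w, k) = -3*√(w - 4) = -3*√(-4 + w))
G(M) = -2 - 3*I*√3 (G(M) = -2 - 3*√(-4 + 1) = -2 - 3*I*√3)
z(B) = -66 - 3*I*√3 (z(B) = -64 + (-2 - 3*I*√3) = -66 - 3*I*√3)
((-14748 - 1*20631) + 21204)*(-19055 + z(1)) = ((-14748 - 1*20631) + 21204)*(-19055 + (-66 - 3*I*√3)) = ((-14748 - 20631) + 21204)*(-19121 - 3*I*√3) = (-35379 + 21204)*(-19121 - 3*I*√3) = -14175*(-19121 - 3*I*√3) = 271040175 + 42525*I*√3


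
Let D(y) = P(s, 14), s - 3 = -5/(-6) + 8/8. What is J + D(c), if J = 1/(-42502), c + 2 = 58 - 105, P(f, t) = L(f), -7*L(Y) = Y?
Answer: -308150/446271 ≈ -0.69050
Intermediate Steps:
s = 29/6 (s = 3 + (-5/(-6) + 8/8) = 3 + (-5*(-⅙) + 8*(⅛)) = 3 + (⅚ + 1) = 3 + 11/6 = 29/6 ≈ 4.8333)
L(Y) = -Y/7
P(f, t) = -f/7
c = -49 (c = -2 + (58 - 105) = -2 - 47 = -49)
D(y) = -29/42 (D(y) = -⅐*29/6 = -29/42)
J = -1/42502 ≈ -2.3528e-5
J + D(c) = -1/42502 - 29/42 = -308150/446271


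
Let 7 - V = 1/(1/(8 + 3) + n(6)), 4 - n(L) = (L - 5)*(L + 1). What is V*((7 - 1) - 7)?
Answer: -235/32 ≈ -7.3438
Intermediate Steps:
n(L) = 4 - (1 + L)*(-5 + L) (n(L) = 4 - (L - 5)*(L + 1) = 4 - (-5 + L)*(1 + L) = 4 - (1 + L)*(-5 + L))
V = 235/32 (V = 7 - 1/(1/(8 + 3) + (9 - 1*6² + 4*6)) = 7 - 1/(1/11 + (9 - 1*36 + 24)) = 7 - 1/(1/11 + (9 - 36 + 24)) = 7 - 1/(1/11 - 3) = 7 - 1/(-32/11) = 7 - 1*(-11/32) = 7 + 11/32 = 235/32 ≈ 7.3438)
V*((7 - 1) - 7) = 235*((7 - 1) - 7)/32 = 235*(6 - 7)/32 = (235/32)*(-1) = -235/32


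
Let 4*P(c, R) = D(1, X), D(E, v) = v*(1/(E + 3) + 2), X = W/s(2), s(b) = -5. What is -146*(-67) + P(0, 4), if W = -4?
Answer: 195649/20 ≈ 9782.5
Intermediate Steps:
X = ⅘ (X = -4/(-5) = -4*(-⅕) = ⅘ ≈ 0.80000)
D(E, v) = v*(2 + 1/(3 + E)) (D(E, v) = v*(1/(3 + E) + 2) = v*(2 + 1/(3 + E)))
P(c, R) = 9/20 (P(c, R) = (4*(7 + 2*1)/(5*(3 + 1)))/4 = ((⅘)*(7 + 2)/4)/4 = ((⅘)*(¼)*9)/4 = (¼)*(9/5) = 9/20)
-146*(-67) + P(0, 4) = -146*(-67) + 9/20 = 9782 + 9/20 = 195649/20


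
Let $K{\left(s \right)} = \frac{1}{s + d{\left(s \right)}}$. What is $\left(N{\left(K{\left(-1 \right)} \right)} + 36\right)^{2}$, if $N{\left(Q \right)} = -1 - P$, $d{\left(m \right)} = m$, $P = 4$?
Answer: $961$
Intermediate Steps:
$K{\left(s \right)} = \frac{1}{2 s}$ ($K{\left(s \right)} = \frac{1}{s + s} = \frac{1}{2 s}$)
$N{\left(Q \right)} = -5$ ($N{\left(Q \right)} = -1 - 4 = -5$)
$\left(N{\left(K{\left(-1 \right)} \right)} + 36\right)^{2} = \left(-5 + 36\right)^{2} = 31^{2} = 961$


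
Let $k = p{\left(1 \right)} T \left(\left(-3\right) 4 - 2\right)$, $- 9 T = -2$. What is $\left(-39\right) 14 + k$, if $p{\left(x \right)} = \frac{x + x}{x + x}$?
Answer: $- \frac{4942}{9} \approx -549.11$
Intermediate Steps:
$T = \frac{2}{9}$ ($T = \left(- \frac{1}{9}\right) \left(-2\right) = \frac{2}{9} \approx 0.22222$)
$p{\left(x \right)} = 1$ ($p{\left(x \right)} = \frac{2 x}{2 x} = 2 x \frac{1}{2 x} = 1$)
$k = - \frac{28}{9}$ ($k = 1 \cdot \frac{2}{9} \left(\left(-3\right) 4 - 2\right) = \frac{2 \left(-12 - 2\right)}{9} = \frac{2}{9} \left(-14\right) = - \frac{28}{9} \approx -3.1111$)
$\left(-39\right) 14 + k = \left(-39\right) 14 - \frac{28}{9} = -546 - \frac{28}{9} = - \frac{4942}{9}$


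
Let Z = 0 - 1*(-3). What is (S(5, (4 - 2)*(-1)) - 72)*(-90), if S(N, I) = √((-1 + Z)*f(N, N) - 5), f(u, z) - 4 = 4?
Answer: 6480 - 90*√11 ≈ 6181.5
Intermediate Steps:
Z = 3 (Z = 0 + 3 = 3)
f(u, z) = 8 (f(u, z) = 4 + 4 = 8)
S(N, I) = √11 (S(N, I) = √((-1 + 3)*8 - 5) = √(2*8 - 5) = √(16 - 5) = √11)
(S(5, (4 - 2)*(-1)) - 72)*(-90) = (√11 - 72)*(-90) = (-72 + √11)*(-90) = 6480 - 90*√11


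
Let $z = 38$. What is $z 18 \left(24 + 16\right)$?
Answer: $27360$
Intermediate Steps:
$z 18 \left(24 + 16\right) = 38 \cdot 18 \left(24 + 16\right) = 684 \cdot 40 = 27360$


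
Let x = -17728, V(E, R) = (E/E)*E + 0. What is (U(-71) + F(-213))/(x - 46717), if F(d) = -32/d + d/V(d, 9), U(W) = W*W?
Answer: -1073978/13726785 ≈ -0.078240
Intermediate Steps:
V(E, R) = E (V(E, R) = 1*E + 0 = E + 0 = E)
U(W) = W**2
F(d) = 1 - 32/d (F(d) = -32/d + d/d = -32/d + 1 = 1 - 32/d)
(U(-71) + F(-213))/(x - 46717) = ((-71)**2 + (-32 - 213)/(-213))/(-17728 - 46717) = (5041 - 1/213*(-245))/(-64445) = (5041 + 245/213)*(-1/64445) = (1073978/213)*(-1/64445) = -1073978/13726785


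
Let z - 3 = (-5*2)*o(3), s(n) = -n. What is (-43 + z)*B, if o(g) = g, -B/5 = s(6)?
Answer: -2100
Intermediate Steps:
B = 30 (B = -(-5)*6 = -5*(-6) = 30)
z = -27 (z = 3 - 5*2*3 = 3 - 10*3 = 3 - 30 = -27)
(-43 + z)*B = (-43 - 27)*30 = -70*30 = -2100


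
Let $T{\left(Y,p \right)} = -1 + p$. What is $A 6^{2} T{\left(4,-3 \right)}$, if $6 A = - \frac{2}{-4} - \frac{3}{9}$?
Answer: $-4$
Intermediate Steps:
$A = \frac{1}{36}$ ($A = \frac{- \frac{2}{-4} - \frac{3}{9}}{6} = \frac{\left(-2\right) \left(- \frac{1}{4}\right) - \frac{1}{3}}{6} = \frac{\frac{1}{2} - \frac{1}{3}}{6} = \frac{1}{6} \cdot \frac{1}{6} = \frac{1}{36} \approx 0.027778$)
$A 6^{2} T{\left(4,-3 \right)} = \frac{6^{2}}{36} \left(-1 - 3\right) = \frac{1}{36} \cdot 36 \left(-4\right) = 1 \left(-4\right) = -4$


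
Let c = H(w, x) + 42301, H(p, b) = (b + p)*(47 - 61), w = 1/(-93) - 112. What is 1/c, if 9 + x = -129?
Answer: 93/4259507 ≈ 2.1834e-5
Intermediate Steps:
x = -138 (x = -9 - 129 = -138)
w = -10417/93 (w = -1/93 - 112 = -10417/93 ≈ -112.01)
H(p, b) = -14*b - 14*p (H(p, b) = (b + p)*(-14) = -14*b - 14*p)
c = 4259507/93 (c = (-14*(-138) - 14*(-10417/93)) + 42301 = (1932 + 145838/93) + 42301 = 325514/93 + 42301 = 4259507/93 ≈ 45801.)
1/c = 1/(4259507/93) = 93/4259507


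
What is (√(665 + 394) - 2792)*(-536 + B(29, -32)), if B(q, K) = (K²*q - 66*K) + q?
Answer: -87392392 + 31301*√1059 ≈ -8.6374e+7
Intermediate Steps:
B(q, K) = q - 66*K + q*K² (B(q, K) = (q*K² - 66*K) + q = (-66*K + q*K²) + q = q - 66*K + q*K²)
(√(665 + 394) - 2792)*(-536 + B(29, -32)) = (√(665 + 394) - 2792)*(-536 + (29 - 66*(-32) + 29*(-32)²)) = (√1059 - 2792)*(-536 + (29 + 2112 + 29*1024)) = (-2792 + √1059)*(-536 + (29 + 2112 + 29696)) = (-2792 + √1059)*(-536 + 31837) = (-2792 + √1059)*31301 = -87392392 + 31301*√1059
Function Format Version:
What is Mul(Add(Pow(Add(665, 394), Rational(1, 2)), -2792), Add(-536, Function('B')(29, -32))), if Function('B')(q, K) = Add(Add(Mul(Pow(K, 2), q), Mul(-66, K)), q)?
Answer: Add(-87392392, Mul(31301, Pow(1059, Rational(1, 2)))) ≈ -8.6374e+7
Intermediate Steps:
Function('B')(q, K) = Add(q, Mul(-66, K), Mul(q, Pow(K, 2))) (Function('B')(q, K) = Add(Add(Mul(q, Pow(K, 2)), Mul(-66, K)), q) = Add(Add(Mul(-66, K), Mul(q, Pow(K, 2))), q) = Add(q, Mul(-66, K), Mul(q, Pow(K, 2))))
Mul(Add(Pow(Add(665, 394), Rational(1, 2)), -2792), Add(-536, Function('B')(29, -32))) = Mul(Add(Pow(Add(665, 394), Rational(1, 2)), -2792), Add(-536, Add(29, Mul(-66, -32), Mul(29, Pow(-32, 2))))) = Mul(Add(Pow(1059, Rational(1, 2)), -2792), Add(-536, Add(29, 2112, Mul(29, 1024)))) = Mul(Add(-2792, Pow(1059, Rational(1, 2))), Add(-536, Add(29, 2112, 29696))) = Mul(Add(-2792, Pow(1059, Rational(1, 2))), Add(-536, 31837)) = Mul(Add(-2792, Pow(1059, Rational(1, 2))), 31301) = Add(-87392392, Mul(31301, Pow(1059, Rational(1, 2))))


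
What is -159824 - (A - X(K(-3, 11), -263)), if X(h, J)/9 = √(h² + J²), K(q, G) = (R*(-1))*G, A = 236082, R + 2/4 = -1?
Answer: -395906 + 9*√277765/2 ≈ -3.9353e+5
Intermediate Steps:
R = -3/2 (R = -½ - 1 = -3/2 ≈ -1.5000)
K(q, G) = 3*G/2 (K(q, G) = (-3/2*(-1))*G = 3*G/2)
X(h, J) = 9*√(J² + h²) (X(h, J) = 9*√(h² + J²) = 9*√(J² + h²))
-159824 - (A - X(K(-3, 11), -263)) = -159824 - (236082 - 9*√((-263)² + ((3/2)*11)²)) = -159824 - (236082 - 9*√(69169 + (33/2)²)) = -159824 - (236082 - 9*√(69169 + 1089/4)) = -159824 - (236082 - 9*√(277765/4)) = -159824 - (236082 - 9*√277765/2) = -159824 + (-236082 + 9*√277765/2) = -395906 + 9*√277765/2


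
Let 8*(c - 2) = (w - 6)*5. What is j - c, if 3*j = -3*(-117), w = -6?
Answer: 245/2 ≈ 122.50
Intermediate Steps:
c = -11/2 (c = 2 + ((-6 - 6)*5)/8 = 2 + (-12*5)/8 = 2 + (⅛)*(-60) = 2 - 15/2 = -11/2 ≈ -5.5000)
j = 117 (j = (-3*(-117))/3 = (⅓)*351 = 117)
j - c = 117 - 1*(-11/2) = 117 + 11/2 = 245/2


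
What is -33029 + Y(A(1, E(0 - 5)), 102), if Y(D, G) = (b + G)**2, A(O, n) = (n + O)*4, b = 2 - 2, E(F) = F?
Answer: -22625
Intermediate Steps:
b = 0
A(O, n) = 4*O + 4*n (A(O, n) = (O + n)*4 = 4*O + 4*n)
Y(D, G) = G**2 (Y(D, G) = (0 + G)**2 = G**2)
-33029 + Y(A(1, E(0 - 5)), 102) = -33029 + 102**2 = -33029 + 10404 = -22625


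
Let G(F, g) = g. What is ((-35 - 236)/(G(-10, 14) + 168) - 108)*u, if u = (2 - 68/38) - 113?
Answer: 42703561/3458 ≈ 12349.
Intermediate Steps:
u = -2143/19 (u = (2 - 68*1/38) - 113 = (2 - 34/19) - 113 = 4/19 - 113 = -2143/19 ≈ -112.79)
((-35 - 236)/(G(-10, 14) + 168) - 108)*u = ((-35 - 236)/(14 + 168) - 108)*(-2143/19) = (-271/182 - 108)*(-2143/19) = -19927/182*(-2143/19) = 42703561/3458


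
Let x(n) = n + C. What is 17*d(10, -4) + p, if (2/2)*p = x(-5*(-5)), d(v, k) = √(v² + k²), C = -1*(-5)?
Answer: 30 + 34*√29 ≈ 213.10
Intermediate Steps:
C = 5
d(v, k) = √(k² + v²)
x(n) = 5 + n (x(n) = n + 5 = 5 + n)
p = 30 (p = 5 - 5*(-5) = 5 + 25 = 30)
17*d(10, -4) + p = 17*√((-4)² + 10²) + 30 = 17*√(16 + 100) + 30 = 17*√116 + 30 = 17*(2*√29) + 30 = 34*√29 + 30 = 30 + 34*√29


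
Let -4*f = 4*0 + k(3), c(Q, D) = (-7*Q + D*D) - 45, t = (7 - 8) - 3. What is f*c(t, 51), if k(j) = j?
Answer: -1938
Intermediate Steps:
t = -4 (t = -1 - 3 = -4)
c(Q, D) = -45 + D² - 7*Q (c(Q, D) = (-7*Q + D²) - 45 = (D² - 7*Q) - 45 = -45 + D² - 7*Q)
f = -¾ (f = -(4*0 + 3)/4 = -(0 + 3)/4 = -¼*3 = -¾ ≈ -0.75000)
f*c(t, 51) = -3*(-45 + 51² - 7*(-4))/4 = -3*(-45 + 2601 + 28)/4 = -¾*2584 = -1938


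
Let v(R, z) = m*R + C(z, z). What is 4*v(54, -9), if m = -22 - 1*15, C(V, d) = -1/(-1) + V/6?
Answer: -7994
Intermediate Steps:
C(V, d) = 1 + V/6 (C(V, d) = -1*(-1) + V*(1/6) = 1 + V/6)
m = -37 (m = -22 - 15 = -37)
v(R, z) = 1 - 37*R + z/6 (v(R, z) = -37*R + (1 + z/6) = 1 - 37*R + z/6)
4*v(54, -9) = 4*(1 - 37*54 + (1/6)*(-9)) = 4*(1 - 1998 - 3/2) = 4*(-3997/2) = -7994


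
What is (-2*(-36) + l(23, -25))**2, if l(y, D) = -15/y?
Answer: 2692881/529 ≈ 5090.5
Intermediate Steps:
(-2*(-36) + l(23, -25))**2 = (-2*(-36) - 15/23)**2 = (72 - 15*1/23)**2 = (72 - 15/23)**2 = (1641/23)**2 = 2692881/529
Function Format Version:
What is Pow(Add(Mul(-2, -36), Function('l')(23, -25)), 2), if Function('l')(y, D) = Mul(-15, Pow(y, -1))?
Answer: Rational(2692881, 529) ≈ 5090.5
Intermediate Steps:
Pow(Add(Mul(-2, -36), Function('l')(23, -25)), 2) = Pow(Add(Mul(-2, -36), Mul(-15, Pow(23, -1))), 2) = Pow(Add(72, Mul(-15, Rational(1, 23))), 2) = Pow(Add(72, Rational(-15, 23)), 2) = Pow(Rational(1641, 23), 2) = Rational(2692881, 529)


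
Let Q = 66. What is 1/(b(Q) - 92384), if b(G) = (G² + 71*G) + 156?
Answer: -1/83186 ≈ -1.2021e-5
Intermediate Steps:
b(G) = 156 + G² + 71*G
1/(b(Q) - 92384) = 1/((156 + 66² + 71*66) - 92384) = 1/((156 + 4356 + 4686) - 92384) = 1/(9198 - 92384) = 1/(-83186) = -1/83186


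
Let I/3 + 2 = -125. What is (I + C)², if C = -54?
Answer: 189225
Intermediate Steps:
I = -381 (I = -6 + 3*(-125) = -6 - 375 = -381)
(I + C)² = (-381 - 54)² = (-435)² = 189225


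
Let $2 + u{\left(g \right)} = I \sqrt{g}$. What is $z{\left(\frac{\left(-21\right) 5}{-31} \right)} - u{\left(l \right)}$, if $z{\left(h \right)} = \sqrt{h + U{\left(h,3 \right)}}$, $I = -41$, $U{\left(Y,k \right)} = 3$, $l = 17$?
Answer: $2 + 41 \sqrt{17} + \frac{3 \sqrt{682}}{31} \approx 173.57$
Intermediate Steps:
$u{\left(g \right)} = -2 - 41 \sqrt{g}$
$z{\left(h \right)} = \sqrt{3 + h}$ ($z{\left(h \right)} = \sqrt{h + 3} = \sqrt{3 + h}$)
$z{\left(\frac{\left(-21\right) 5}{-31} \right)} - u{\left(l \right)} = \sqrt{3 + \frac{\left(-21\right) 5}{-31}} - \left(-2 - 41 \sqrt{17}\right) = \sqrt{3 - - \frac{105}{31}} + \left(2 + 41 \sqrt{17}\right) = \sqrt{3 + \frac{105}{31}} + \left(2 + 41 \sqrt{17}\right) = \sqrt{\frac{198}{31}} + \left(2 + 41 \sqrt{17}\right) = \frac{3 \sqrt{682}}{31} + \left(2 + 41 \sqrt{17}\right) = 2 + 41 \sqrt{17} + \frac{3 \sqrt{682}}{31}$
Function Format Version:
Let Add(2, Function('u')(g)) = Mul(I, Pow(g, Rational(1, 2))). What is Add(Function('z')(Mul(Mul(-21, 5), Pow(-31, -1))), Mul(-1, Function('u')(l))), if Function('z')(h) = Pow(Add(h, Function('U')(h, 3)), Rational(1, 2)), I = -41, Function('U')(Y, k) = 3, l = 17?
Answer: Add(2, Mul(41, Pow(17, Rational(1, 2))), Mul(Rational(3, 31), Pow(682, Rational(1, 2)))) ≈ 173.57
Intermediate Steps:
Function('u')(g) = Add(-2, Mul(-41, Pow(g, Rational(1, 2))))
Function('z')(h) = Pow(Add(3, h), Rational(1, 2)) (Function('z')(h) = Pow(Add(h, 3), Rational(1, 2)) = Pow(Add(3, h), Rational(1, 2)))
Add(Function('z')(Mul(Mul(-21, 5), Pow(-31, -1))), Mul(-1, Function('u')(l))) = Add(Pow(Add(3, Mul(Mul(-21, 5), Pow(-31, -1))), Rational(1, 2)), Mul(-1, Add(-2, Mul(-41, Pow(17, Rational(1, 2)))))) = Add(Pow(Add(3, Mul(-105, Rational(-1, 31))), Rational(1, 2)), Add(2, Mul(41, Pow(17, Rational(1, 2))))) = Add(Pow(Add(3, Rational(105, 31)), Rational(1, 2)), Add(2, Mul(41, Pow(17, Rational(1, 2))))) = Add(Pow(Rational(198, 31), Rational(1, 2)), Add(2, Mul(41, Pow(17, Rational(1, 2))))) = Add(Mul(Rational(3, 31), Pow(682, Rational(1, 2))), Add(2, Mul(41, Pow(17, Rational(1, 2))))) = Add(2, Mul(41, Pow(17, Rational(1, 2))), Mul(Rational(3, 31), Pow(682, Rational(1, 2))))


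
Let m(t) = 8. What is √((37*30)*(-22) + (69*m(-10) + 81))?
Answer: 3*I*√2643 ≈ 154.23*I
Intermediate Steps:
√((37*30)*(-22) + (69*m(-10) + 81)) = √((37*30)*(-22) + (69*8 + 81)) = √(1110*(-22) + (552 + 81)) = √(-24420 + 633) = √(-23787) = 3*I*√2643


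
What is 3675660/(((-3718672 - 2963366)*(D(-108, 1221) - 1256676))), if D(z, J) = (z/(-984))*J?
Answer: 50234020/114748904585139 ≈ 4.3777e-7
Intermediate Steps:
D(z, J) = -J*z/984 (D(z, J) = (z*(-1/984))*J = (-z/984)*J = -J*z/984)
3675660/(((-3718672 - 2963366)*(D(-108, 1221) - 1256676))) = 3675660/(((-3718672 - 2963366)*(-1/984*1221*(-108) - 1256676))) = 3675660/((-6682038*(10989/82 - 1256676))) = 3675660/((-6682038*(-103036443/82))) = 3675660/(344246713755417/41) = 3675660*(41/344246713755417) = 50234020/114748904585139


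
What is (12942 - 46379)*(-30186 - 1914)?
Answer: 1073327700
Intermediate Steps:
(12942 - 46379)*(-30186 - 1914) = -33437*(-32100) = 1073327700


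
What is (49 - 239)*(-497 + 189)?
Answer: 58520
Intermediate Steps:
(49 - 239)*(-497 + 189) = -190*(-308) = 58520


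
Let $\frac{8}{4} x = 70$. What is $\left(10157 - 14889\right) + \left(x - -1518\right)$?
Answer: $-3179$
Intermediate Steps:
$x = 35$ ($x = \frac{1}{2} \cdot 70 = 35$)
$\left(10157 - 14889\right) + \left(x - -1518\right) = \left(10157 - 14889\right) + \left(35 - -1518\right) = -4732 + \left(35 + 1518\right) = -4732 + 1553 = -3179$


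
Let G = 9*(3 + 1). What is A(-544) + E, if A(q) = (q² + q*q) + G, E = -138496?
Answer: 453412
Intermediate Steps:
G = 36 (G = 9*4 = 36)
A(q) = 36 + 2*q² (A(q) = (q² + q*q) + 36 = (q² + q²) + 36 = 2*q² + 36 = 36 + 2*q²)
A(-544) + E = (36 + 2*(-544)²) - 138496 = (36 + 2*295936) - 138496 = (36 + 591872) - 138496 = 591908 - 138496 = 453412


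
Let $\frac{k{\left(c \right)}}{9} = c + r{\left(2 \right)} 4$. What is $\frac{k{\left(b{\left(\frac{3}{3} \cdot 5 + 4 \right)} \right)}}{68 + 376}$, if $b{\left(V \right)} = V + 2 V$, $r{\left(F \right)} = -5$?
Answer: $\frac{21}{148} \approx 0.14189$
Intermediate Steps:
$b{\left(V \right)} = 3 V$
$k{\left(c \right)} = -180 + 9 c$ ($k{\left(c \right)} = 9 \left(c - 20\right) = 9 \left(-20 + c\right) = -180 + 9 c$)
$\frac{k{\left(b{\left(\frac{3}{3} \cdot 5 + 4 \right)} \right)}}{68 + 376} = \frac{-180 + 9 \cdot 3 \left(\frac{3}{3} \cdot 5 + 4\right)}{68 + 376} = \frac{-180 + 9 \cdot 3 \left(3 \cdot \frac{1}{3} \cdot 5 + 4\right)}{444} = \frac{-180 + 9 \cdot 3 \left(1 \cdot 5 + 4\right)}{444} = \frac{-180 + 9 \cdot 3 \left(5 + 4\right)}{444} = \frac{-180 + 9 \cdot 3 \cdot 9}{444} = \frac{-180 + 9 \cdot 27}{444} = \frac{-180 + 243}{444} = \frac{1}{444} \cdot 63 = \frac{21}{148}$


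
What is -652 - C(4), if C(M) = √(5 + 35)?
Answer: -652 - 2*√10 ≈ -658.32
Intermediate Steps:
C(M) = 2*√10 (C(M) = √40 = 2*√10)
-652 - C(4) = -652 - 2*√10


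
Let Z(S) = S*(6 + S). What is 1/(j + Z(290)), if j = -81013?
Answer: 1/4827 ≈ 0.00020717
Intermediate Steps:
1/(j + Z(290)) = 1/(-81013 + 290*(6 + 290)) = 1/(-81013 + 290*296) = 1/(-81013 + 85840) = 1/4827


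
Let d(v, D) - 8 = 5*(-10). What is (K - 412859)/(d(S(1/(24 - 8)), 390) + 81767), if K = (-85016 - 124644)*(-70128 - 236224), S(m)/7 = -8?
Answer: 64229347461/81725 ≈ 7.8592e+5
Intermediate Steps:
S(m) = -56 (S(m) = 7*(-8) = -56)
d(v, D) = -42 (d(v, D) = 8 + 5*(-10) = 8 - 50 = -42)
K = 64229760320 (K = -209660*(-306352) = 64229760320)
(K - 412859)/(d(S(1/(24 - 8)), 390) + 81767) = (64229760320 - 412859)/(-42 + 81767) = 64229347461/81725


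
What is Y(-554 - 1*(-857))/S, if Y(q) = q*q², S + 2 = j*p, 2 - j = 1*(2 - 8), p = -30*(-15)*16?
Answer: 27818127/57598 ≈ 482.97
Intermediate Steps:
p = 7200 (p = 450*16 = 7200)
j = 8 (j = 2 - (2 - 8) = 2 - (-6) = 2 - 1*(-6) = 2 + 6 = 8)
S = 57598 (S = -2 + 8*7200 = -2 + 57600 = 57598)
Y(q) = q³
Y(-554 - 1*(-857))/S = (-554 - 1*(-857))³/57598 = (-554 + 857)³*(1/57598) = 303³*(1/57598) = 27818127*(1/57598) = 27818127/57598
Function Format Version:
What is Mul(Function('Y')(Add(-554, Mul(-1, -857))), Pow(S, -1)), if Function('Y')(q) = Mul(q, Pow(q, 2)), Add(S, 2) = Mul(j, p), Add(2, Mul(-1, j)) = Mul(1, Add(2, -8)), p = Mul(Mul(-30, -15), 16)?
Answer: Rational(27818127, 57598) ≈ 482.97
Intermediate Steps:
p = 7200 (p = Mul(450, 16) = 7200)
j = 8 (j = Add(2, Mul(-1, Mul(1, Add(2, -8)))) = Add(2, Mul(-1, Mul(1, -6))) = Add(2, Mul(-1, -6)) = Add(2, 6) = 8)
S = 57598 (S = Add(-2, Mul(8, 7200)) = Add(-2, 57600) = 57598)
Function('Y')(q) = Pow(q, 3)
Mul(Function('Y')(Add(-554, Mul(-1, -857))), Pow(S, -1)) = Mul(Pow(Add(-554, Mul(-1, -857)), 3), Pow(57598, -1)) = Mul(Pow(Add(-554, 857), 3), Rational(1, 57598)) = Mul(Pow(303, 3), Rational(1, 57598)) = Mul(27818127, Rational(1, 57598)) = Rational(27818127, 57598)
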